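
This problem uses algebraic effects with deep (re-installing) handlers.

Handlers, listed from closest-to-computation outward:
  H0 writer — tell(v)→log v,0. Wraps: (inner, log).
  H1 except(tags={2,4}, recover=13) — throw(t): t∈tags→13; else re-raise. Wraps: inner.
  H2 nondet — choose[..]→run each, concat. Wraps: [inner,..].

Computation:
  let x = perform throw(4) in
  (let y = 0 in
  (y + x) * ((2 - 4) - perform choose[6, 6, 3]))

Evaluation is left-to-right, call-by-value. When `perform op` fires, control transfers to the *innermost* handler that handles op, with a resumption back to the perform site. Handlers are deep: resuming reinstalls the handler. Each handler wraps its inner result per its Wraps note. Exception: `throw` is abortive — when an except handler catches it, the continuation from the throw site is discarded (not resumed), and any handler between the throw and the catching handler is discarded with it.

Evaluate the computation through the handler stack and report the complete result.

Working:
throw(4) @ H1 caught ⇒ 13
H2 returns [13]
= [13]

Answer: [13]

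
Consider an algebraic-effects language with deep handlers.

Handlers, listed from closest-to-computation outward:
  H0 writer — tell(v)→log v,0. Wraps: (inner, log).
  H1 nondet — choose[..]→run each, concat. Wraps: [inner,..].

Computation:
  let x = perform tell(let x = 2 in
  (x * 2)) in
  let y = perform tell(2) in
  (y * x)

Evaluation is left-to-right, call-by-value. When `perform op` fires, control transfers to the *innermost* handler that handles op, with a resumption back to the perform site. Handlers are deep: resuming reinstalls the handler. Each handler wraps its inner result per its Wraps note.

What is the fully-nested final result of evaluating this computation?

Working:
tell(4) @ H0 ⇒ log+=4
tell(2) @ H0 ⇒ log+=2
H0 returns (0, (4, 2))
H1 returns [(0, (4, 2))]
= [(0, (4, 2))]

Answer: [(0, (4, 2))]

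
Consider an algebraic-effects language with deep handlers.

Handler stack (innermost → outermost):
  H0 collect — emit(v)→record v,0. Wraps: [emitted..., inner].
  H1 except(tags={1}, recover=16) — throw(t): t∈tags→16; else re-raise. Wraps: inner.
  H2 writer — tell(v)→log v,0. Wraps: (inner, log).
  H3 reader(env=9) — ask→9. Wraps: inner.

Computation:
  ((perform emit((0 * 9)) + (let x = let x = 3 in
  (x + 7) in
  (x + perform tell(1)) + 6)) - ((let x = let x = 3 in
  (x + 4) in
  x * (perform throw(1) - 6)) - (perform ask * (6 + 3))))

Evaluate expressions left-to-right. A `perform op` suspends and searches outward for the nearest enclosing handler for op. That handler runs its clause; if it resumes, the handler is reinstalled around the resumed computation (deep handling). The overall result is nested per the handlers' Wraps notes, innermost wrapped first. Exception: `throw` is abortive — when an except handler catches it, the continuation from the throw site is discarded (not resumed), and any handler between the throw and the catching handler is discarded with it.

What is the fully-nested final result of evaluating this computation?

Evaluation trace:
emit(0) @ H0 ⇒ out+=0
tell(1) @ H2 ⇒ log+=1
throw(1) @ H1 caught ⇒ 16
H2 returns (16, (1))
H3 returns (16, (1))
= (16, (1))

Answer: (16, (1))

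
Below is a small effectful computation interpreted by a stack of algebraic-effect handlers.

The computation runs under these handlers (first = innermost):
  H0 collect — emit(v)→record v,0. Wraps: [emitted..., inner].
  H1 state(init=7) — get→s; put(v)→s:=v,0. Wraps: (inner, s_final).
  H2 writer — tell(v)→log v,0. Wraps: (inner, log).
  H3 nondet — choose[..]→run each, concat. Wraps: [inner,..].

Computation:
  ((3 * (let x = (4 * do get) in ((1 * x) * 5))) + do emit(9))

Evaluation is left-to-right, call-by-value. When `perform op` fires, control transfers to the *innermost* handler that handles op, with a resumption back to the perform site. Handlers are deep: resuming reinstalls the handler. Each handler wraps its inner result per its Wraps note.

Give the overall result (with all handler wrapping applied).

Working:
get @ H1 ⇒ 7
emit(9) @ H0 ⇒ out+=9
H0 returns [9, 420]
H1 returns ([9, 420], 7)
H2 returns (([9, 420], 7), ())
H3 returns [(([9, 420], 7), ())]
= [(([9, 420], 7), ())]

Answer: [(([9, 420], 7), ())]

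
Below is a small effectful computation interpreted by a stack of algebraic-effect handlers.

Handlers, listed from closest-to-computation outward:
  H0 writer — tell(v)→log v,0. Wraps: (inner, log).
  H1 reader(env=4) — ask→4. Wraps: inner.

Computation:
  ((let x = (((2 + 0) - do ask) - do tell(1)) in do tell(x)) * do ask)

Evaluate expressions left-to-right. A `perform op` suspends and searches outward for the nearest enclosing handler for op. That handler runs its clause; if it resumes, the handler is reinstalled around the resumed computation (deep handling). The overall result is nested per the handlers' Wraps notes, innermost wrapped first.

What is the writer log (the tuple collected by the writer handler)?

Evaluation trace:
ask @ H1 ⇒ 4
tell(1) @ H0 ⇒ log+=1
tell(-2) @ H0 ⇒ log+=-2
ask @ H1 ⇒ 4
H0 returns (0, (1, -2))
H1 returns (0, (1, -2))
= (0, (1, -2))

Answer: (1, -2)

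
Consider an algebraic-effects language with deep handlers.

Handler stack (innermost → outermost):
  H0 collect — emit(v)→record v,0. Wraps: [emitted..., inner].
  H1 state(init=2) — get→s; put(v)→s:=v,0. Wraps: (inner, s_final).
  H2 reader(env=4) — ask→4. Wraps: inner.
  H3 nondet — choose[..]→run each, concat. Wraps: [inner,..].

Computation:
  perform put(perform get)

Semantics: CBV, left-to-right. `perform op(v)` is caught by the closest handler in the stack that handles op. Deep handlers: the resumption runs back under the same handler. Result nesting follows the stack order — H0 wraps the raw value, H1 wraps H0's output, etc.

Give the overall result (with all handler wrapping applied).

Step-by-step:
get @ H1 ⇒ 2
put(2) @ H1 ⇒ s:=2
H0 returns [0]
H1 returns ([0], 2)
H2 returns ([0], 2)
H3 returns [([0], 2)]
= [([0], 2)]

Answer: [([0], 2)]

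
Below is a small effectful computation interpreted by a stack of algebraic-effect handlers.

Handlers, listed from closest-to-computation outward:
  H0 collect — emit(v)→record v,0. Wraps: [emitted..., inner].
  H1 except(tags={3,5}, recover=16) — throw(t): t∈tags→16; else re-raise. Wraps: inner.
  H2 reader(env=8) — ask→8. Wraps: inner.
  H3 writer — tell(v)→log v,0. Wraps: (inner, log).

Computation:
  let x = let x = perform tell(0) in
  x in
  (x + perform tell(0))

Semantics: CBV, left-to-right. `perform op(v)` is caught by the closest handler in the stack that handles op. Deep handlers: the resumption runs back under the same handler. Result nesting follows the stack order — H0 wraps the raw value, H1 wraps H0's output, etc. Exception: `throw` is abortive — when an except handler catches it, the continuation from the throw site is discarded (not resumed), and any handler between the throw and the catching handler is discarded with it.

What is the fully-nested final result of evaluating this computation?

Step-by-step:
tell(0) @ H3 ⇒ log+=0
tell(0) @ H3 ⇒ log+=0
H0 returns [0]
H1 returns [0]
H2 returns [0]
H3 returns ([0], (0, 0))
= ([0], (0, 0))

Answer: ([0], (0, 0))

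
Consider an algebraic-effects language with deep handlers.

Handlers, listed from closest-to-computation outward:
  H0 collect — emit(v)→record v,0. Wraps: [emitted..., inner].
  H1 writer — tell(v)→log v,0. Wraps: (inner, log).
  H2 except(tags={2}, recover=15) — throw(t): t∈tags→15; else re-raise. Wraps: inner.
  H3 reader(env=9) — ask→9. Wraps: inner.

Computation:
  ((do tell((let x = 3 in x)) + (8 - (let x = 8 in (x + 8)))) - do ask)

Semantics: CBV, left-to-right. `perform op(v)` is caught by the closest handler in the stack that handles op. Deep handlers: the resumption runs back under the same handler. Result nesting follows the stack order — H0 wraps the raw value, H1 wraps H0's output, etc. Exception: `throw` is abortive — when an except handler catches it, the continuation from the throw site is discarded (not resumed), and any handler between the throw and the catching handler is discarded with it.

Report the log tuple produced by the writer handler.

Evaluation trace:
tell(3) @ H1 ⇒ log+=3
ask @ H3 ⇒ 9
H0 returns [-17]
H1 returns ([-17], (3))
H2 returns ([-17], (3))
H3 returns ([-17], (3))
= ([-17], (3))

Answer: (3)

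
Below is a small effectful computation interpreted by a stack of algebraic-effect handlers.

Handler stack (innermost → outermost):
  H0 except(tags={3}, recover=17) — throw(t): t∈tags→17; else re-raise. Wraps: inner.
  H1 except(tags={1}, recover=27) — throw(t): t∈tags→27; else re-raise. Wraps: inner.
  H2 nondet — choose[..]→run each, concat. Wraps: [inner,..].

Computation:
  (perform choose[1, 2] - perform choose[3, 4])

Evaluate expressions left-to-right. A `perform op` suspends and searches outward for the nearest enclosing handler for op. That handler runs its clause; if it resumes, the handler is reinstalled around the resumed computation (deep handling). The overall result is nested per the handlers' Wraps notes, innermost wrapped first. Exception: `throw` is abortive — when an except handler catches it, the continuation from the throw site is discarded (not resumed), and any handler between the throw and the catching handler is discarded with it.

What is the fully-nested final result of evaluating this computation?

Answer: [-2, -3, -1, -2]

Working:
choose[1, 2] @ H2
  branch[0] choose=1:
    choose[3, 4] @ H2
      branch[0] choose=3:
        H0 returns -2
        H1 returns -2
        H2 returns [-2]
      branch[1] choose=4:
        H0 returns -3
        H1 returns -3
        H2 returns [-3]
  branch[1] choose=2:
    choose[3, 4] @ H2
      branch[0] choose=3:
        H0 returns -1
        H1 returns -1
        H2 returns [-1]
      branch[1] choose=4:
        H0 returns -2
        H1 returns -2
        H2 returns [-2]
= [-2, -3, -1, -2]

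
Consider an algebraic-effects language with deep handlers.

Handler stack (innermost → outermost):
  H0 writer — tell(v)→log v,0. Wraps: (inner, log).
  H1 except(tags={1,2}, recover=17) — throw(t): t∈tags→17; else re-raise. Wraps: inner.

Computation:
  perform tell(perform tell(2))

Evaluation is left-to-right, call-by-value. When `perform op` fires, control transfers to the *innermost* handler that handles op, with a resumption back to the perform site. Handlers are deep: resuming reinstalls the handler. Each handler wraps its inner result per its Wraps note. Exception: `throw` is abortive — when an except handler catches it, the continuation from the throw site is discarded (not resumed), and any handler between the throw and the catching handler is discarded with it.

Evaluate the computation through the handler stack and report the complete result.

Evaluation trace:
tell(2) @ H0 ⇒ log+=2
tell(0) @ H0 ⇒ log+=0
H0 returns (0, (2, 0))
H1 returns (0, (2, 0))
= (0, (2, 0))

Answer: (0, (2, 0))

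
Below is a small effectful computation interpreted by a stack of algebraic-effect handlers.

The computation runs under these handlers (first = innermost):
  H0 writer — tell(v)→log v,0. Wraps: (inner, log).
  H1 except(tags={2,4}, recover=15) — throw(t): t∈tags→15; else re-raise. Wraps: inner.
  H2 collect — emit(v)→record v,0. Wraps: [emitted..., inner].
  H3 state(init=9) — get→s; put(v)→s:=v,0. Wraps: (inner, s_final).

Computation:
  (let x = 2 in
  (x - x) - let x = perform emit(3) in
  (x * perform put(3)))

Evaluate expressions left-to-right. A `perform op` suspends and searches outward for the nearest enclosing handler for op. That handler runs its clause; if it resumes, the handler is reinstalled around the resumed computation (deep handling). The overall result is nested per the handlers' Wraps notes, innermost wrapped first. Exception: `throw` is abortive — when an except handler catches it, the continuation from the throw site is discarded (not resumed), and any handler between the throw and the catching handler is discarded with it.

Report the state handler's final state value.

Step-by-step:
emit(3) @ H2 ⇒ out+=3
put(3) @ H3 ⇒ s:=3
H0 returns (0, ())
H1 returns (0, ())
H2 returns [3, (0, ())]
H3 returns ([3, (0, ())], 3)
= ([3, (0, ())], 3)

Answer: 3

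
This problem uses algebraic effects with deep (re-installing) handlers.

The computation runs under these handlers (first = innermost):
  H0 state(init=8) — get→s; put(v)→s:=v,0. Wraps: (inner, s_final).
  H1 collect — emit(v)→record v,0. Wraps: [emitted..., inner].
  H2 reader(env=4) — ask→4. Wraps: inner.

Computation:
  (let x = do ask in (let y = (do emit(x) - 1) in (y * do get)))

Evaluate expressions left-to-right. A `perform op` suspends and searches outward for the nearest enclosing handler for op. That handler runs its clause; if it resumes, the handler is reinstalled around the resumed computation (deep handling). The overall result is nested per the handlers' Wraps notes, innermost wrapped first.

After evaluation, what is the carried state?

Answer: 8

Step-by-step:
ask @ H2 ⇒ 4
emit(4) @ H1 ⇒ out+=4
get @ H0 ⇒ 8
H0 returns (-8, 8)
H1 returns [4, (-8, 8)]
H2 returns [4, (-8, 8)]
= [4, (-8, 8)]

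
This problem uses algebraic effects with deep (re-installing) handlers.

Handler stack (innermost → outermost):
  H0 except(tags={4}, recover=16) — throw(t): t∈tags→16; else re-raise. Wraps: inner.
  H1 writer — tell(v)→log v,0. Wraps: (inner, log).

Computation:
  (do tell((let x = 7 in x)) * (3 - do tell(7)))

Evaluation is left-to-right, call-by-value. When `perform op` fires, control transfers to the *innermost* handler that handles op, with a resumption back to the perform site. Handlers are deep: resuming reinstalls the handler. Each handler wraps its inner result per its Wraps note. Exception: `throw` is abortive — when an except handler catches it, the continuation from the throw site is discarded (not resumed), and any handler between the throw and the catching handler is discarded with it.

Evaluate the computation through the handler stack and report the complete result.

Working:
tell(7) @ H1 ⇒ log+=7
tell(7) @ H1 ⇒ log+=7
H0 returns 0
H1 returns (0, (7, 7))
= (0, (7, 7))

Answer: (0, (7, 7))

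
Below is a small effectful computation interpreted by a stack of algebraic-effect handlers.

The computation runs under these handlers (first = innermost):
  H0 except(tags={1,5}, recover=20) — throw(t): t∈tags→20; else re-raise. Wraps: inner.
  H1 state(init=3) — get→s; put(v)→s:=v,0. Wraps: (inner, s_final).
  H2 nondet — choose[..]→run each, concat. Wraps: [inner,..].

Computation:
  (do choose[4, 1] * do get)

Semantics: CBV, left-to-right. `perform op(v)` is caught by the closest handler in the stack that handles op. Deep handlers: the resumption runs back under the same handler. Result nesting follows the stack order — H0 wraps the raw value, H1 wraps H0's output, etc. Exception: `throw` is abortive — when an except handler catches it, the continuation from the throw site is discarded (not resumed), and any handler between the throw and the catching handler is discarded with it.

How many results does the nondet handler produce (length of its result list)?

Answer: 2

Step-by-step:
choose[4, 1] @ H2
  branch[0] choose=4:
    get @ H1 ⇒ 3
    H0 returns 12
    H1 returns (12, 3)
    H2 returns [(12, 3)]
  branch[1] choose=1:
    get @ H1 ⇒ 3
    H0 returns 3
    H1 returns (3, 3)
    H2 returns [(3, 3)]
= [(12, 3), (3, 3)]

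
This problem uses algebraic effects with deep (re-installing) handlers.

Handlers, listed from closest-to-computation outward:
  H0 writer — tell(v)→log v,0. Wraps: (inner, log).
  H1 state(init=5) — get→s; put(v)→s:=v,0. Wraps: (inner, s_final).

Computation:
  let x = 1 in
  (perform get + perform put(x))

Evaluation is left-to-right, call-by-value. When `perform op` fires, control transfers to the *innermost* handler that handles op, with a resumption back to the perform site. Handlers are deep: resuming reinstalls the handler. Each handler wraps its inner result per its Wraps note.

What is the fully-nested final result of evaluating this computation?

Answer: ((5, ()), 1)

Step-by-step:
get @ H1 ⇒ 5
put(1) @ H1 ⇒ s:=1
H0 returns (5, ())
H1 returns ((5, ()), 1)
= ((5, ()), 1)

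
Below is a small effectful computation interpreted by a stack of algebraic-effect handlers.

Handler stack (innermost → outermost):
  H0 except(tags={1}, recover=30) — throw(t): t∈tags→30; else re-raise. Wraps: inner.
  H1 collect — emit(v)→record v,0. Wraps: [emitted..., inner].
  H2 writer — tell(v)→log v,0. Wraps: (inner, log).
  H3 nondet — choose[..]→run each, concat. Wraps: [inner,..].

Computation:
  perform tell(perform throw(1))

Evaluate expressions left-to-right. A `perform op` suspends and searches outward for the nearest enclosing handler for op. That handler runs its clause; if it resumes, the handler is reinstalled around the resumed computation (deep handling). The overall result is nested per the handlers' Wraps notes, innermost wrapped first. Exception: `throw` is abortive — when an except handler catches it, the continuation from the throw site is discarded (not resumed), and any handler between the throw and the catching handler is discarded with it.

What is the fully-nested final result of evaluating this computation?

Answer: [([30], ())]

Evaluation trace:
throw(1) @ H0 caught ⇒ 30
H1 returns [30]
H2 returns ([30], ())
H3 returns [([30], ())]
= [([30], ())]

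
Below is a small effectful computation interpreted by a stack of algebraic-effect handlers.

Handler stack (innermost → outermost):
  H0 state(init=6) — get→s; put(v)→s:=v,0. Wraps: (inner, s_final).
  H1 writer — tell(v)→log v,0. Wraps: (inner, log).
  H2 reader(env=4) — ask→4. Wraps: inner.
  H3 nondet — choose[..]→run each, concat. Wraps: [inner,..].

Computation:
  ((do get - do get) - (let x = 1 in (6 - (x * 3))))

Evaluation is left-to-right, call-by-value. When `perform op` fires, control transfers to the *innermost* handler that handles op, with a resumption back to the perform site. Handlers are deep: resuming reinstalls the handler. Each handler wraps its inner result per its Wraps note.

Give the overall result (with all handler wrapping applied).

Evaluation trace:
get @ H0 ⇒ 6
get @ H0 ⇒ 6
H0 returns (-3, 6)
H1 returns ((-3, 6), ())
H2 returns ((-3, 6), ())
H3 returns [((-3, 6), ())]
= [((-3, 6), ())]

Answer: [((-3, 6), ())]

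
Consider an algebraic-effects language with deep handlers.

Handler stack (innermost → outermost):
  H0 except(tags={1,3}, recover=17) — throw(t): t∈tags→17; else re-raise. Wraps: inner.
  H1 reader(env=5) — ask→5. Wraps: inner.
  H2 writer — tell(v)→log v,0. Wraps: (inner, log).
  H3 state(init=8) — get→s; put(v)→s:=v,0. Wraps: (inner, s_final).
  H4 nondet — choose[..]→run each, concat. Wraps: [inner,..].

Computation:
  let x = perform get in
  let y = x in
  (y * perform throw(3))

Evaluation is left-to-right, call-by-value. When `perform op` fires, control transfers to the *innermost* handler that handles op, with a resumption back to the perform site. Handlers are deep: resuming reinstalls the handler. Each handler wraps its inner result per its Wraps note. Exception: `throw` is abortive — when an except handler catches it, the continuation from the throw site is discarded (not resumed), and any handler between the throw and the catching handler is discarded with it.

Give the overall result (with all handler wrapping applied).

Answer: [((17, ()), 8)]

Working:
get @ H3 ⇒ 8
throw(3) @ H0 caught ⇒ 17
H1 returns 17
H2 returns (17, ())
H3 returns ((17, ()), 8)
H4 returns [((17, ()), 8)]
= [((17, ()), 8)]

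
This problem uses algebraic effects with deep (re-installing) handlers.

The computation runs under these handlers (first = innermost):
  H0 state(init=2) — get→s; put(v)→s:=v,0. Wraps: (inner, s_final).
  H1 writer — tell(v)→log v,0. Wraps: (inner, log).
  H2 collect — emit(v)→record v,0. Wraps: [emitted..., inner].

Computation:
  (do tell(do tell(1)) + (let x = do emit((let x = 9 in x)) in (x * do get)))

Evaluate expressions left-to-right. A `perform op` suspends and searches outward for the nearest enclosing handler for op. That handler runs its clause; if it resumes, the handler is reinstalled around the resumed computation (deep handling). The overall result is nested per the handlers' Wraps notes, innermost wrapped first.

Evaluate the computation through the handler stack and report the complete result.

Step-by-step:
tell(1) @ H1 ⇒ log+=1
tell(0) @ H1 ⇒ log+=0
emit(9) @ H2 ⇒ out+=9
get @ H0 ⇒ 2
H0 returns (0, 2)
H1 returns ((0, 2), (1, 0))
H2 returns [9, ((0, 2), (1, 0))]
= [9, ((0, 2), (1, 0))]

Answer: [9, ((0, 2), (1, 0))]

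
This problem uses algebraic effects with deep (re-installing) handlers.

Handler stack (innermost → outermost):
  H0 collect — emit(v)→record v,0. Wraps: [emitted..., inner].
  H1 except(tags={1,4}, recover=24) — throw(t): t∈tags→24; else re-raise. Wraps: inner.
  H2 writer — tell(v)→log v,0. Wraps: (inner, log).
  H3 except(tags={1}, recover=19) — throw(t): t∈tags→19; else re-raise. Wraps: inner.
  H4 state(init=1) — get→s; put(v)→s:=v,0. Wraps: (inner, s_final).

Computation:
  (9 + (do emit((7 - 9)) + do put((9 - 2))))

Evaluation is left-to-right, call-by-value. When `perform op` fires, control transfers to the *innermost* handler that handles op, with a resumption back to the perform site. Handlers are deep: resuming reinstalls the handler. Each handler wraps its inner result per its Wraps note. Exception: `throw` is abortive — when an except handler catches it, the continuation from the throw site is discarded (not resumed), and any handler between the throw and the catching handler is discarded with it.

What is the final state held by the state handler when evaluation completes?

Evaluation trace:
emit(-2) @ H0 ⇒ out+=-2
put(7) @ H4 ⇒ s:=7
H0 returns [-2, 9]
H1 returns [-2, 9]
H2 returns ([-2, 9], ())
H3 returns ([-2, 9], ())
H4 returns (([-2, 9], ()), 7)
= (([-2, 9], ()), 7)

Answer: 7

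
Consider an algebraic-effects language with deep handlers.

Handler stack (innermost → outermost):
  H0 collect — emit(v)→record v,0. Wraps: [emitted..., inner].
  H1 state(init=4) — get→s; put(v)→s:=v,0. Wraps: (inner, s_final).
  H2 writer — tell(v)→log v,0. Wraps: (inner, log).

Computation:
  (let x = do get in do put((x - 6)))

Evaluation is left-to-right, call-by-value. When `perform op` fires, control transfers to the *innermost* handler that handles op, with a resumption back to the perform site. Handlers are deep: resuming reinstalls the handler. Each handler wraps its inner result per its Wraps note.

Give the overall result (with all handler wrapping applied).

Evaluation trace:
get @ H1 ⇒ 4
put(-2) @ H1 ⇒ s:=-2
H0 returns [0]
H1 returns ([0], -2)
H2 returns (([0], -2), ())
= (([0], -2), ())

Answer: (([0], -2), ())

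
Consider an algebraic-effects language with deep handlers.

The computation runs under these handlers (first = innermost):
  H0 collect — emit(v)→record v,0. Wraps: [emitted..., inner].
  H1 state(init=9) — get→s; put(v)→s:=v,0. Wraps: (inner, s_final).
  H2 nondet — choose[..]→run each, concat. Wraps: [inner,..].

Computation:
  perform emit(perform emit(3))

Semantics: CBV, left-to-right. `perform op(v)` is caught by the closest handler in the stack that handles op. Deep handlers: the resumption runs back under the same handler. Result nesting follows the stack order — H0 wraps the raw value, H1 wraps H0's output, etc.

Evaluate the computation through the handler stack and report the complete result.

Answer: [([3, 0, 0], 9)]

Working:
emit(3) @ H0 ⇒ out+=3
emit(0) @ H0 ⇒ out+=0
H0 returns [3, 0, 0]
H1 returns ([3, 0, 0], 9)
H2 returns [([3, 0, 0], 9)]
= [([3, 0, 0], 9)]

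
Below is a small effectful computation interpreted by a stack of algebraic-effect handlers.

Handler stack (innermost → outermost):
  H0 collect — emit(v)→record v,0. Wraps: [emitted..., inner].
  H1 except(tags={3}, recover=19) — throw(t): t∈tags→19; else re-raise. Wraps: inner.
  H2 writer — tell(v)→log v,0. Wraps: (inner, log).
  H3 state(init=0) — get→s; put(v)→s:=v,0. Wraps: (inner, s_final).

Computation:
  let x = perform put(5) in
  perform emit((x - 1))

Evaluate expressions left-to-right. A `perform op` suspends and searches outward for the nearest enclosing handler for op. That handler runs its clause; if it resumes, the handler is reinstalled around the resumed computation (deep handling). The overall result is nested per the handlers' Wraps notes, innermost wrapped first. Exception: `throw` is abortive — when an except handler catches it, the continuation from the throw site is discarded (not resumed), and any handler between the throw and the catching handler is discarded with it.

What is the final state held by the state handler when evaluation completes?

Answer: 5

Evaluation trace:
put(5) @ H3 ⇒ s:=5
emit(-1) @ H0 ⇒ out+=-1
H0 returns [-1, 0]
H1 returns [-1, 0]
H2 returns ([-1, 0], ())
H3 returns (([-1, 0], ()), 5)
= (([-1, 0], ()), 5)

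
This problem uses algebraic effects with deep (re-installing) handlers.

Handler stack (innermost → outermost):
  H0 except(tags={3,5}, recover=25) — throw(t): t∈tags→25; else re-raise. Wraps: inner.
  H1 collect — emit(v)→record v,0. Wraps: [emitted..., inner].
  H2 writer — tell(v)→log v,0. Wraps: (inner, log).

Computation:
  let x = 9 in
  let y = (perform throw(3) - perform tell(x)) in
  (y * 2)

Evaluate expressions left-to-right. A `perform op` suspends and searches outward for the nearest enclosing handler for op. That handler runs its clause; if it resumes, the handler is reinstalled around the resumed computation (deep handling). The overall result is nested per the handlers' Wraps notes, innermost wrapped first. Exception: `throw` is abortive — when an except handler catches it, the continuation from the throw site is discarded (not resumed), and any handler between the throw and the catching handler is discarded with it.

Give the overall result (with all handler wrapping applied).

Evaluation trace:
throw(3) @ H0 caught ⇒ 25
H1 returns [25]
H2 returns ([25], ())
= ([25], ())

Answer: ([25], ())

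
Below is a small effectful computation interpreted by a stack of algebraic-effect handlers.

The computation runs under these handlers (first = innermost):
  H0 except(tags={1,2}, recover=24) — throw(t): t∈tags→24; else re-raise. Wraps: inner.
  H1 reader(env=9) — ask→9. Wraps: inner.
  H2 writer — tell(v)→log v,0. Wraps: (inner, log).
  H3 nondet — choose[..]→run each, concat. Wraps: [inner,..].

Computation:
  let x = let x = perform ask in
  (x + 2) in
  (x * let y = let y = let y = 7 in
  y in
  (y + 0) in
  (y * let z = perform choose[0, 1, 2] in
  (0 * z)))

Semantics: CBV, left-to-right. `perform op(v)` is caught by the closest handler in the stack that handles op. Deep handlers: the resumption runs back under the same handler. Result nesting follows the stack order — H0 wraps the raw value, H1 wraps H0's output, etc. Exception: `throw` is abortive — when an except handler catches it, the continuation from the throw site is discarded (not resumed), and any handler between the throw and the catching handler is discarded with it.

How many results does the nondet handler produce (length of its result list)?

Step-by-step:
ask @ H1 ⇒ 9
choose[0, 1, 2] @ H3
  branch[0] choose=0:
    H0 returns 0
    H1 returns 0
    H2 returns (0, ())
    H3 returns [(0, ())]
  branch[1] choose=1:
    H0 returns 0
    H1 returns 0
    H2 returns (0, ())
    H3 returns [(0, ())]
  branch[2] choose=2:
    H0 returns 0
    H1 returns 0
    H2 returns (0, ())
    H3 returns [(0, ())]
= [(0, ()), (0, ()), (0, ())]

Answer: 3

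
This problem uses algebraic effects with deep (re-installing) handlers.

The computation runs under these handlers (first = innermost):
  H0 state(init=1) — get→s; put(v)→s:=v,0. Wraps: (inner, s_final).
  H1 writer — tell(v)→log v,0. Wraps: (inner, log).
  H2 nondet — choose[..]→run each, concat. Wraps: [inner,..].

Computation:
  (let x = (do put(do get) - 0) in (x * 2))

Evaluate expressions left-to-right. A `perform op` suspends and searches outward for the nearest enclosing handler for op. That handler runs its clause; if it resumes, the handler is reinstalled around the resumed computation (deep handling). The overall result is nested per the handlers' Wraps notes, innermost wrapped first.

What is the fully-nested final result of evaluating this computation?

Answer: [((0, 1), ())]

Step-by-step:
get @ H0 ⇒ 1
put(1) @ H0 ⇒ s:=1
H0 returns (0, 1)
H1 returns ((0, 1), ())
H2 returns [((0, 1), ())]
= [((0, 1), ())]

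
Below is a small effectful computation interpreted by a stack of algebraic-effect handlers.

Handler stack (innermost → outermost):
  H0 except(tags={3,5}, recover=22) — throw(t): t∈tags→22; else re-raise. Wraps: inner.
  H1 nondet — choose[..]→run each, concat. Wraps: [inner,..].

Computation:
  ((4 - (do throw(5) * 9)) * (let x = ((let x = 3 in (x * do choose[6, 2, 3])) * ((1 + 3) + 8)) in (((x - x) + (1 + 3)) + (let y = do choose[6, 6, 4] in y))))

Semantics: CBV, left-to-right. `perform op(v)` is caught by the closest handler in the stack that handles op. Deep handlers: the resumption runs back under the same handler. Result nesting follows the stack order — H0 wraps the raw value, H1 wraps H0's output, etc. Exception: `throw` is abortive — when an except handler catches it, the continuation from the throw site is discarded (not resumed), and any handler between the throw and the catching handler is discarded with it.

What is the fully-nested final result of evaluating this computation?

Working:
throw(5) @ H0 caught ⇒ 22
H1 returns [22]
= [22]

Answer: [22]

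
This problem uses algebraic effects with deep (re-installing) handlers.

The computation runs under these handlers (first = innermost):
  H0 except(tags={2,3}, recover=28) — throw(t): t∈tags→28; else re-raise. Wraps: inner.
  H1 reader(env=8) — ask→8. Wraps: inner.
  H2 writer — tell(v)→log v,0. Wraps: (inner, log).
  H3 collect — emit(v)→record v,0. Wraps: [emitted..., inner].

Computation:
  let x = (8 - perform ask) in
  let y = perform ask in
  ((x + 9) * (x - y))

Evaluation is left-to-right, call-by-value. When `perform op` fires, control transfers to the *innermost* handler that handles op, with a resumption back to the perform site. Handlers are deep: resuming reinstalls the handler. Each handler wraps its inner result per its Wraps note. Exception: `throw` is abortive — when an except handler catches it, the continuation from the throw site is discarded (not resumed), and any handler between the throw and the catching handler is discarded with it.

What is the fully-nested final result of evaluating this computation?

Step-by-step:
ask @ H1 ⇒ 8
ask @ H1 ⇒ 8
H0 returns -72
H1 returns -72
H2 returns (-72, ())
H3 returns [(-72, ())]
= [(-72, ())]

Answer: [(-72, ())]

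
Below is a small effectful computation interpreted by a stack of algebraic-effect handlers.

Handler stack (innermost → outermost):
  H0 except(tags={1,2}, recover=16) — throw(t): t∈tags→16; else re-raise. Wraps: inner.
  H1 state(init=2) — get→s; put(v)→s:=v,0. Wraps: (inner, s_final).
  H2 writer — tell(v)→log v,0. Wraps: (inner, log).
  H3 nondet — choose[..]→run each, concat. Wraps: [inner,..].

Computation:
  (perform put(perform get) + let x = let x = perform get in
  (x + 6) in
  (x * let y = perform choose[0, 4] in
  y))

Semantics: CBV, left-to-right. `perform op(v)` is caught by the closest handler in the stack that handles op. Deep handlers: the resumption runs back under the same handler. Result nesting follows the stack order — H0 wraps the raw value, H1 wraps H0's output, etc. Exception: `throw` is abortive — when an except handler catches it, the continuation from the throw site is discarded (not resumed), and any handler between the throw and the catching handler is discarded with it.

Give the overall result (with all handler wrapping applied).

Step-by-step:
get @ H1 ⇒ 2
put(2) @ H1 ⇒ s:=2
get @ H1 ⇒ 2
choose[0, 4] @ H3
  branch[0] choose=0:
    H0 returns 0
    H1 returns (0, 2)
    H2 returns ((0, 2), ())
    H3 returns [((0, 2), ())]
  branch[1] choose=4:
    H0 returns 32
    H1 returns (32, 2)
    H2 returns ((32, 2), ())
    H3 returns [((32, 2), ())]
= [((0, 2), ()), ((32, 2), ())]

Answer: [((0, 2), ()), ((32, 2), ())]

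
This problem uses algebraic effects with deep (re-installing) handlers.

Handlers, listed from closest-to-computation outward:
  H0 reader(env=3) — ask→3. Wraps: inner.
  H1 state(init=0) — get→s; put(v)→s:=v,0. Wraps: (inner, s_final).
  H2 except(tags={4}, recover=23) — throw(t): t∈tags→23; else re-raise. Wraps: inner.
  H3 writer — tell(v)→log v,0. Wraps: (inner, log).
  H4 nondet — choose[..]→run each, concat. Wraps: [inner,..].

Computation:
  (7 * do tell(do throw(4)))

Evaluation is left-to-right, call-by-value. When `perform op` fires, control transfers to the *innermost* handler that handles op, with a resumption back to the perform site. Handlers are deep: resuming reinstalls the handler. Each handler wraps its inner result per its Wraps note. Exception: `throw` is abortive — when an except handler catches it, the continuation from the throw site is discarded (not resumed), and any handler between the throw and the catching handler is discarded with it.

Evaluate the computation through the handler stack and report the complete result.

Answer: [(23, ())]

Working:
throw(4) @ H2 caught ⇒ 23
H3 returns (23, ())
H4 returns [(23, ())]
= [(23, ())]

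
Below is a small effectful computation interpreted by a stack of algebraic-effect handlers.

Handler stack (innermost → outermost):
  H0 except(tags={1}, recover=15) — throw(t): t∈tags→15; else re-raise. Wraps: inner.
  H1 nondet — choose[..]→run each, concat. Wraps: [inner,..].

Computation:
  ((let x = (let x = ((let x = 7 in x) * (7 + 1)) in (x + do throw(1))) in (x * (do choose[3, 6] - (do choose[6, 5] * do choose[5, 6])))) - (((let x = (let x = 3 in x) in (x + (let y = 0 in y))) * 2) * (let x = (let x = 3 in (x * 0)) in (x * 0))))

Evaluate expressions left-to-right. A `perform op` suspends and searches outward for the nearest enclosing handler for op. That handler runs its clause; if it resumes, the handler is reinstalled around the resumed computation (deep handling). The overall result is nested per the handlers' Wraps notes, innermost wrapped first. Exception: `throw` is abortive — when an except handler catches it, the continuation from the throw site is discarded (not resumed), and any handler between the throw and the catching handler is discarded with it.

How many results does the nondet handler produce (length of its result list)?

Answer: 1

Evaluation trace:
throw(1) @ H0 caught ⇒ 15
H1 returns [15]
= [15]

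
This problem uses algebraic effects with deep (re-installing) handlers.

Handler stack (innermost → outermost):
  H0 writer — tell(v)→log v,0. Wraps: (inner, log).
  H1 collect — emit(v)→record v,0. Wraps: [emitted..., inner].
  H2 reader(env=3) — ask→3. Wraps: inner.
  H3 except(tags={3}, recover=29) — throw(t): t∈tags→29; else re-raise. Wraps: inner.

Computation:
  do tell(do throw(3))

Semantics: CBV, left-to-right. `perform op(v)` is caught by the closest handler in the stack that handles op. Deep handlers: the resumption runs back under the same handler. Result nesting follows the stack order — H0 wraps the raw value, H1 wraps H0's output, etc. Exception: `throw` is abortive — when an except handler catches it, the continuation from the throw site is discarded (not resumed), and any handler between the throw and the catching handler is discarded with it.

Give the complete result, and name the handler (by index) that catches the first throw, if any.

Step-by-step:
throw(3) @ H3 caught ⇒ 29
= 29

Answer: 29 ; first throw caught by: H3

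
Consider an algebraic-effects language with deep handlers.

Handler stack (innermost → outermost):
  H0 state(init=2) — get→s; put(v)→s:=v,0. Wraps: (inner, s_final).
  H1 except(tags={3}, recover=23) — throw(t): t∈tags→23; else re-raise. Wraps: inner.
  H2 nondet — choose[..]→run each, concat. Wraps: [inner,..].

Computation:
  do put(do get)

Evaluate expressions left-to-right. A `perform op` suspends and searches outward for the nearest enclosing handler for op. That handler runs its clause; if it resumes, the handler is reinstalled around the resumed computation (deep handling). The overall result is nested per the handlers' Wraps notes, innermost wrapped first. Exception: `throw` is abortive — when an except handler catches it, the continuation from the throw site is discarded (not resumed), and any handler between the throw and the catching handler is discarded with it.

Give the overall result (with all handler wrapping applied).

Answer: [(0, 2)]

Working:
get @ H0 ⇒ 2
put(2) @ H0 ⇒ s:=2
H0 returns (0, 2)
H1 returns (0, 2)
H2 returns [(0, 2)]
= [(0, 2)]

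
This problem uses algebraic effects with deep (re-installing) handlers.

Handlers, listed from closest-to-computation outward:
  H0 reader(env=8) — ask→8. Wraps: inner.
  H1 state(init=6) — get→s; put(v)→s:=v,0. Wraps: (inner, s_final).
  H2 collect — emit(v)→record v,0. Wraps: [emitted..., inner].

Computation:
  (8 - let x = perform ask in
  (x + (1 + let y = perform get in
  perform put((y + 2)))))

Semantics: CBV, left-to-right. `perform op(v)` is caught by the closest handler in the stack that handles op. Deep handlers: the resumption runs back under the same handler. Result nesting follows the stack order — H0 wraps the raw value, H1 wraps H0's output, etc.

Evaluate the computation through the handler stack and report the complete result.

Evaluation trace:
ask @ H0 ⇒ 8
get @ H1 ⇒ 6
put(8) @ H1 ⇒ s:=8
H0 returns -1
H1 returns (-1, 8)
H2 returns [(-1, 8)]
= [(-1, 8)]

Answer: [(-1, 8)]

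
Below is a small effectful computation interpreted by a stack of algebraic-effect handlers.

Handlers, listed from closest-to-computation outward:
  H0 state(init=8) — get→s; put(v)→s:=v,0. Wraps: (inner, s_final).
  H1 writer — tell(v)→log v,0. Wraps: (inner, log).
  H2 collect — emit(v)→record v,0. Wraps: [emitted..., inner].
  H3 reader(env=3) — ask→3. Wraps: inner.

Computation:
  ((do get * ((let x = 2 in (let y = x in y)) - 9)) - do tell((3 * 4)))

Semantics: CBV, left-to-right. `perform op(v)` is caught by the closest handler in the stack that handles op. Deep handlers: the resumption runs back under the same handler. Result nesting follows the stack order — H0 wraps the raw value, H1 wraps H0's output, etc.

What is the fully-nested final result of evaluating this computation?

Answer: [((-56, 8), (12))]

Step-by-step:
get @ H0 ⇒ 8
tell(12) @ H1 ⇒ log+=12
H0 returns (-56, 8)
H1 returns ((-56, 8), (12))
H2 returns [((-56, 8), (12))]
H3 returns [((-56, 8), (12))]
= [((-56, 8), (12))]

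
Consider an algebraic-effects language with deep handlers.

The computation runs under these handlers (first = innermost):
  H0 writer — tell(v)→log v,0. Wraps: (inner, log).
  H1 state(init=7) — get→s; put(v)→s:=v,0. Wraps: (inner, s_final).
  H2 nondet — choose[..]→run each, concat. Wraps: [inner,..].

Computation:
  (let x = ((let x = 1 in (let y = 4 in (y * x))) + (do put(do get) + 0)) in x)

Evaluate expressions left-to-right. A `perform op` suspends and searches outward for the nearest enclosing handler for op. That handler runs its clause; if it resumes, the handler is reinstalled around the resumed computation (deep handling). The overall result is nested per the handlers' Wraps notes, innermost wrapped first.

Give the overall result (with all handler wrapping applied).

Answer: [((4, ()), 7)]

Step-by-step:
get @ H1 ⇒ 7
put(7) @ H1 ⇒ s:=7
H0 returns (4, ())
H1 returns ((4, ()), 7)
H2 returns [((4, ()), 7)]
= [((4, ()), 7)]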